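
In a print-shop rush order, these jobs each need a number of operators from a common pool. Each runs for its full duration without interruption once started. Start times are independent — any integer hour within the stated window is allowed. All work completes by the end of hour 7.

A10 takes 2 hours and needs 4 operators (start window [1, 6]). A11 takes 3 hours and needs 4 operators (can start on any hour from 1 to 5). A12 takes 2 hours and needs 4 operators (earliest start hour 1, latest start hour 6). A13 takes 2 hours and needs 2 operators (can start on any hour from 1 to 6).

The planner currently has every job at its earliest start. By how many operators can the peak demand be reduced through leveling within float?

8

Early-start peak: h1:14  h2:14  h3:4  h4:0  h5:0  h6:0  h7:0 ⇒ 14.
Leveled (A10@1, A11@3, A12@6, A13@1): h1:6  h2:6  h3:4  h4:4  h5:4  h6:4  h7:4 ⇒ 6.
Reduction 14 − 6 = 8.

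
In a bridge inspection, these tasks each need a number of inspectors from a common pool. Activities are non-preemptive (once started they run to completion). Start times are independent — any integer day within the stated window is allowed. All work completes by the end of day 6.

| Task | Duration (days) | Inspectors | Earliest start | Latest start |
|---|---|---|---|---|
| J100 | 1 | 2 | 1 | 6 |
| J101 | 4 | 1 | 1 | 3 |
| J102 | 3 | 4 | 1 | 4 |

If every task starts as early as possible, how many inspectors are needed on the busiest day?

7

Early-start schedule: J100@1, J101@1, J102@1.
Load per day: day 1: 7, day 2: 5, day 3: 5, day 4: 1, day 5: 0, day 6: 0.
Peak is 7.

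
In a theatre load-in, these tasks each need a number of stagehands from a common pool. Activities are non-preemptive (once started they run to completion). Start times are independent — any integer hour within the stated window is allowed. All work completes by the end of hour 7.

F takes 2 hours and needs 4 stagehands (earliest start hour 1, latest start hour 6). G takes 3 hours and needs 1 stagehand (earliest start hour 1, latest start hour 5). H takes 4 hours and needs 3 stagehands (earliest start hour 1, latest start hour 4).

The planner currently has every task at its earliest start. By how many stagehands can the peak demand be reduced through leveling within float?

4

Early-start peak: h1:8  h2:8  h3:4  h4:3  h5:0  h6:0  h7:0 ⇒ 8.
Leveled (F@1, G@3, H@3): h1:4  h2:4  h3:4  h4:4  h5:4  h6:3  h7:0 ⇒ 4.
Reduction 8 − 4 = 4.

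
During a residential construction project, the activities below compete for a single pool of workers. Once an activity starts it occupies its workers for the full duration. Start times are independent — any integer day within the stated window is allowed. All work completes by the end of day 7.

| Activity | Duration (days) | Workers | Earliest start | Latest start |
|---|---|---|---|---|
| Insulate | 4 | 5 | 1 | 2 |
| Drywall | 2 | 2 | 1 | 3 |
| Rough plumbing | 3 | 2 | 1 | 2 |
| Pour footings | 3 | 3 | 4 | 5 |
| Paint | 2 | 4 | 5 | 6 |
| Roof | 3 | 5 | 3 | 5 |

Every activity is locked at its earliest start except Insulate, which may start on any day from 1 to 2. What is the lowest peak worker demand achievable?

Insulate@1: d1:9  d2:9  d3:12  d4:13  d5:12  d6:7  d7:0 → peak 13
Insulate@2: d1:4  d2:9  d3:12  d4:13  d5:17  d6:7  d7:0 → peak 17
Best is Insulate@1, peak 13.

13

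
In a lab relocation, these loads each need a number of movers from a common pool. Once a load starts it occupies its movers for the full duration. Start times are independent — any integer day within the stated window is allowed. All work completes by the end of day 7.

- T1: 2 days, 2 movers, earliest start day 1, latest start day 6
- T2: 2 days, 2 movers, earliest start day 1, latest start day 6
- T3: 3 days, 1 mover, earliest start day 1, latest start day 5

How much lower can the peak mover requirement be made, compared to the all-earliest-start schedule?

3

Early-start peak: d1:5  d2:5  d3:1  d4:0  d5:0  d6:0  d7:0 ⇒ 5.
Leveled (T1@1, T2@3, T3@5): d1:2  d2:2  d3:2  d4:2  d5:1  d6:1  d7:1 ⇒ 2.
Reduction 5 − 2 = 3.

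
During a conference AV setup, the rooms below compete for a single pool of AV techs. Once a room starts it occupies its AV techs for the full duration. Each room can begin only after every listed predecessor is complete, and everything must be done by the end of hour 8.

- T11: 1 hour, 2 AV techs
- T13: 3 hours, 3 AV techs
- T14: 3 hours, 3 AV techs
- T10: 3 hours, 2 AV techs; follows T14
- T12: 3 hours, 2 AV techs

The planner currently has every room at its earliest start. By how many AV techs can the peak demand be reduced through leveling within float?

5

Early-start peak: h1:10  h2:8  h3:8  h4:2  h5:2  h6:2  h7:0  h8:0 ⇒ 10.
Leveled (T11@1, T13@4, T14@1, T10@5, T12@2): h1:5  h2:5  h3:5  h4:5  h5:5  h6:5  h7:2  h8:0 ⇒ 5.
Reduction 10 − 5 = 5.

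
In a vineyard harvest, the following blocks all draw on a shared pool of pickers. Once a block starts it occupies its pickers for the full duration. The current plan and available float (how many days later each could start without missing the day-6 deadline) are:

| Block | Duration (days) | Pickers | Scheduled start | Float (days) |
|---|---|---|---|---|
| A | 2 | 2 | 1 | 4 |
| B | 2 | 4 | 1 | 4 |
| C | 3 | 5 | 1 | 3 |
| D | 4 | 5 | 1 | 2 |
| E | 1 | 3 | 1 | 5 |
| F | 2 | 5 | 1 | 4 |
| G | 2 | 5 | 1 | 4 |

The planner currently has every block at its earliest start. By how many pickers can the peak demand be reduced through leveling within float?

Early-start peak: d1:29  d2:26  d3:10  d4:5  d5:0  d6:0 ⇒ 29.
Leveled (A@1, B@3, C@1, D@1, E@4, F@5, G@5): d1:12  d2:12  d3:14  d4:12  d5:10  d6:10 ⇒ 14.
Reduction 29 − 14 = 15.

15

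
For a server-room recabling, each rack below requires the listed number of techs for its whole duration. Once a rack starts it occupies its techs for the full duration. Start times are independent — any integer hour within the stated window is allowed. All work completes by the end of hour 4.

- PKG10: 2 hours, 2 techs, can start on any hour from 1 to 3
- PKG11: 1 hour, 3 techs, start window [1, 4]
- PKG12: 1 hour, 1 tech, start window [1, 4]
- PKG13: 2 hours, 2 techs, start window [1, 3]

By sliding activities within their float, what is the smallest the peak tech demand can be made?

4

Early-start (PKG10@1, PKG11@1, PKG12@1, PKG13@1) gives peak 8: h1:8  h2:4  h3:0  h4:0.
Shift PKG11→3, PKG12→3.
Schedule PKG10@1, PKG11@3, PKG12@3, PKG13@1: h1:4  h2:4  h3:4  h4:0 — peak 4.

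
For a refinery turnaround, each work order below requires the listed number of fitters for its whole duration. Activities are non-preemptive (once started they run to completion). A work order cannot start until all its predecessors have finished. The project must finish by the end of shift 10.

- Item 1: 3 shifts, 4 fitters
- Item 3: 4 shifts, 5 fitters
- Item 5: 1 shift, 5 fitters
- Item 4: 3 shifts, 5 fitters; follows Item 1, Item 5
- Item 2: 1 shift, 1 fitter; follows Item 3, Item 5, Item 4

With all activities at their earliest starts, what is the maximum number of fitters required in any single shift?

14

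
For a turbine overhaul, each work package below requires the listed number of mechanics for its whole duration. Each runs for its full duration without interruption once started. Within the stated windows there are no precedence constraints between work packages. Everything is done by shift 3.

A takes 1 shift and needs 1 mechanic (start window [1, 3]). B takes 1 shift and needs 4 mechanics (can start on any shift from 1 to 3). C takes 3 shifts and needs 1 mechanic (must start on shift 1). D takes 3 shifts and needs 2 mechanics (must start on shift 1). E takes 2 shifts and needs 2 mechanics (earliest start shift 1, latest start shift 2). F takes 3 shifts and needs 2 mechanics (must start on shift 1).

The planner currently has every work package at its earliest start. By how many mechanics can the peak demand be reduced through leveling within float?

3

Early-start peak: s1:12  s2:7  s3:5 ⇒ 12.
Leveled (A@1, B@3, C@1, D@1, E@1, F@1): s1:8  s2:7  s3:9 ⇒ 9.
Reduction 12 − 9 = 3.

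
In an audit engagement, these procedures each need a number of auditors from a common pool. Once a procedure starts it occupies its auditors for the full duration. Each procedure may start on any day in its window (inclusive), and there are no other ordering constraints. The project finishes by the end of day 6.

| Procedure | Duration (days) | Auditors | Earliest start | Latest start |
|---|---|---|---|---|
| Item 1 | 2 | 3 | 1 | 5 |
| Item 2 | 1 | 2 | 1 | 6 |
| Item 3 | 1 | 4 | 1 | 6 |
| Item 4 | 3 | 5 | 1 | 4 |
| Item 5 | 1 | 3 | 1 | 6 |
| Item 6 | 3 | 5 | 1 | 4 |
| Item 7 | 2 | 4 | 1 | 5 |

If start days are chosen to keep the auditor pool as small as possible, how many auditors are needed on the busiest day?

10

Early-start (Item 1@1, Item 2@1, Item 3@1, Item 4@1, Item 5@1, Item 6@1, Item 7@1) gives peak 26: d1:26  d2:17  d3:10  d4:0  d5:0  d6:0.
Shift Item 4→2, Item 5→3, Item 6→4, Item 7→5.
Schedule Item 1@1, Item 2@1, Item 3@1, Item 4@2, Item 5@3, Item 6@4, Item 7@5: d1:9  d2:8  d3:8  d4:10  d5:9  d6:9 — peak 10.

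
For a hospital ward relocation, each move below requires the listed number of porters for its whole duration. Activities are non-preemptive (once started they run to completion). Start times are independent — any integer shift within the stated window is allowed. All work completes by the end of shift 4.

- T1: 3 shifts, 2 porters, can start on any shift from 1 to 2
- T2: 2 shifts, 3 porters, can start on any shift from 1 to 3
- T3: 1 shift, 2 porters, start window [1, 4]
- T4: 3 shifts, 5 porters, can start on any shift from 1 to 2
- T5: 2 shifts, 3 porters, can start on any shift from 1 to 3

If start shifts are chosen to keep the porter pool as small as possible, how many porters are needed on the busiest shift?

10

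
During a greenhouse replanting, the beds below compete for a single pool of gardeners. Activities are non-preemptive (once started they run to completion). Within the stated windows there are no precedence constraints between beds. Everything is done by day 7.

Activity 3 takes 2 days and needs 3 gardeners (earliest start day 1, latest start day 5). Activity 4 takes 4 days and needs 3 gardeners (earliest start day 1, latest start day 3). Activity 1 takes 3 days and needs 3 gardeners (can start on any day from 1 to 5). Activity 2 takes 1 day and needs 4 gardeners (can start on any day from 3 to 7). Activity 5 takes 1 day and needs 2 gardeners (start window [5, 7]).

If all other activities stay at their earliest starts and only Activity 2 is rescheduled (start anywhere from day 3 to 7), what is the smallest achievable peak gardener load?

9

Activity 2@3: d1:9  d2:9  d3:10  d4:3  d5:2  d6:0  d7:0 → peak 10
Activity 2@4: d1:9  d2:9  d3:6  d4:7  d5:2  d6:0  d7:0 → peak 9
Activity 2@5: d1:9  d2:9  d3:6  d4:3  d5:6  d6:0  d7:0 → peak 9
Activity 2@6: d1:9  d2:9  d3:6  d4:3  d5:2  d6:4  d7:0 → peak 9
Activity 2@7: d1:9  d2:9  d3:6  d4:3  d5:2  d6:0  d7:4 → peak 9
Best is Activity 2@4, peak 9.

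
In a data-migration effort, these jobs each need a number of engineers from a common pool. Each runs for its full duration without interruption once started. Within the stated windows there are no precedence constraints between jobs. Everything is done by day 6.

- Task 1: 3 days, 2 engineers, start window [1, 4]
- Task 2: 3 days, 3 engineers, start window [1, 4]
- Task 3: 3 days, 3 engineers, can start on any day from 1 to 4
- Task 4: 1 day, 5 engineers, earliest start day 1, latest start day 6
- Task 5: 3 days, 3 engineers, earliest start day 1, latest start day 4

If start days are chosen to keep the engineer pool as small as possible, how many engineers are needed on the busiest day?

8

Early-start (Task 1@1, Task 2@1, Task 3@1, Task 4@1, Task 5@1) gives peak 16: d1:16  d2:11  d3:11  d4:0  d5:0  d6:0.
Shift Task 4→4, Task 5→4.
Schedule Task 1@1, Task 2@1, Task 3@1, Task 4@4, Task 5@4: d1:8  d2:8  d3:8  d4:8  d5:3  d6:3 — peak 8.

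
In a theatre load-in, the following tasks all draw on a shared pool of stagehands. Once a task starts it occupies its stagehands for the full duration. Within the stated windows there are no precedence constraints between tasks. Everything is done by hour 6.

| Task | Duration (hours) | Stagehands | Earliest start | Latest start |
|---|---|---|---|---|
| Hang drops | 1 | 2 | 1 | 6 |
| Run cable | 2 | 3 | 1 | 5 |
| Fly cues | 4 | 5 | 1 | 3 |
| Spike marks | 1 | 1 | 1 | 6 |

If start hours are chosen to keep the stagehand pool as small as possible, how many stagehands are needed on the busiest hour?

Early-start (Hang drops@1, Run cable@1, Fly cues@1, Spike marks@1) gives peak 11: h1:11  h2:8  h3:5  h4:5  h5:0  h6:0.
Shift Fly cues→3, Spike marks→2.
Schedule Hang drops@1, Run cable@1, Fly cues@3, Spike marks@2: h1:5  h2:4  h3:5  h4:5  h5:5  h6:5 — peak 5.
Total stagehand-hours = 29 over 6 hours ⇒ peak ≥ ⌈29/6⌉ = 5, so 5 is optimal.

5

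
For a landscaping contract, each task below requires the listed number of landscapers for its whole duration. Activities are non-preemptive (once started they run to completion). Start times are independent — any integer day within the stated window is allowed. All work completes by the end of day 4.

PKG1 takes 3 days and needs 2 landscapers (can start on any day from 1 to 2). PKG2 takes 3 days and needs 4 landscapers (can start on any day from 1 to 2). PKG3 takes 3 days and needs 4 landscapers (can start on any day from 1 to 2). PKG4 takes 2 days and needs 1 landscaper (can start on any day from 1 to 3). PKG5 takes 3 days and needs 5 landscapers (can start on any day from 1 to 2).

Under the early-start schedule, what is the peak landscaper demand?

Early-start schedule: PKG1@1, PKG2@1, PKG3@1, PKG4@1, PKG5@1.
Load per day: day 1: 16, day 2: 16, day 3: 15, day 4: 0.
Peak is 16.

16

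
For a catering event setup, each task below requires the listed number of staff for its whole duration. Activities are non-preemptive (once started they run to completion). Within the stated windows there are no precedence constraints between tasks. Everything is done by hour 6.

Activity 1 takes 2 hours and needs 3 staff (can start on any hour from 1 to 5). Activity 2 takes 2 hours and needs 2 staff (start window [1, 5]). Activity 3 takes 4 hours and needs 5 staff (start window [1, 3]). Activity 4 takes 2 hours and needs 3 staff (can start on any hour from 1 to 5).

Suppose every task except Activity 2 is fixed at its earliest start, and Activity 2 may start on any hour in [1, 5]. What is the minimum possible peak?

Activity 2@1: h1:13  h2:13  h3:5  h4:5  h5:0  h6:0 → peak 13
Activity 2@2: h1:11  h2:13  h3:7  h4:5  h5:0  h6:0 → peak 13
Activity 2@3: h1:11  h2:11  h3:7  h4:7  h5:0  h6:0 → peak 11
Activity 2@4: h1:11  h2:11  h3:5  h4:7  h5:2  h6:0 → peak 11
Activity 2@5: h1:11  h2:11  h3:5  h4:5  h5:2  h6:2 → peak 11
Best is Activity 2@3, peak 11.

11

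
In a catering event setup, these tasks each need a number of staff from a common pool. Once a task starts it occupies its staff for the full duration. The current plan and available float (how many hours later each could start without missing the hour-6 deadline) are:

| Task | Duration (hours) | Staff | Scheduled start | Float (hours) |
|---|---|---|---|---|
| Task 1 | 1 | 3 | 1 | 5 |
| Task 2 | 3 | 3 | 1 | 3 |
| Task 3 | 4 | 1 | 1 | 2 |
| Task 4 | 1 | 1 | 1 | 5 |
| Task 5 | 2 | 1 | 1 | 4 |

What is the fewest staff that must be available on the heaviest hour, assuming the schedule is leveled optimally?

Early-start (Task 1@1, Task 2@1, Task 3@1, Task 4@1, Task 5@1) gives peak 9: h1:9  h2:5  h3:4  h4:1  h5:0  h6:0.
Shift Task 2→2, Task 4→5, Task 5→5.
Schedule Task 1@1, Task 2@2, Task 3@1, Task 4@5, Task 5@5: h1:4  h2:4  h3:4  h4:4  h5:2  h6:1 — peak 4.
Total staffer-hours = 19 over 6 hours ⇒ peak ≥ ⌈19/6⌉ = 4, so 4 is optimal.

4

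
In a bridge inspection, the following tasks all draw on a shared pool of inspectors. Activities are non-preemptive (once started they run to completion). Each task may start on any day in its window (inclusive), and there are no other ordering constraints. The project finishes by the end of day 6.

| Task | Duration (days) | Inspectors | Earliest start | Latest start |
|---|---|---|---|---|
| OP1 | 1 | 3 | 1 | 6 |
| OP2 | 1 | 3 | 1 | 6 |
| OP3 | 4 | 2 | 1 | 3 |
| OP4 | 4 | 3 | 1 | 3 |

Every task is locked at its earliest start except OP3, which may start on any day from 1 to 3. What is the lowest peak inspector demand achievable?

9

OP3@1: d1:11  d2:5  d3:5  d4:5  d5:0  d6:0 → peak 11
OP3@2: d1:9  d2:5  d3:5  d4:5  d5:2  d6:0 → peak 9
OP3@3: d1:9  d2:3  d3:5  d4:5  d5:2  d6:2 → peak 9
Best is OP3@2, peak 9.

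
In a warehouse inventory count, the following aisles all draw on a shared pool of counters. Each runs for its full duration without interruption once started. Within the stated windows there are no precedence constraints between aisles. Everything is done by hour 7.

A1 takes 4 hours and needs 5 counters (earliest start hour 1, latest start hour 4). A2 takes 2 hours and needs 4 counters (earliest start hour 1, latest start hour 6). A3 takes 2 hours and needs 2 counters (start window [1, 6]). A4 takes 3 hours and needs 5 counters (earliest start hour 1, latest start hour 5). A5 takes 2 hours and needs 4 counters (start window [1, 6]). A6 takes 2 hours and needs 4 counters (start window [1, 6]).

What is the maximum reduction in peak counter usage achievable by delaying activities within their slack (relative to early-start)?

14

Early-start peak: h1:24  h2:24  h3:10  h4:5  h5:0  h6:0  h7:0 ⇒ 24.
Leveled (A1@1, A2@1, A3@5, A4@3, A5@6, A6@6): h1:9  h2:9  h3:10  h4:10  h5:7  h6:10  h7:8 ⇒ 10.
Reduction 24 − 10 = 14.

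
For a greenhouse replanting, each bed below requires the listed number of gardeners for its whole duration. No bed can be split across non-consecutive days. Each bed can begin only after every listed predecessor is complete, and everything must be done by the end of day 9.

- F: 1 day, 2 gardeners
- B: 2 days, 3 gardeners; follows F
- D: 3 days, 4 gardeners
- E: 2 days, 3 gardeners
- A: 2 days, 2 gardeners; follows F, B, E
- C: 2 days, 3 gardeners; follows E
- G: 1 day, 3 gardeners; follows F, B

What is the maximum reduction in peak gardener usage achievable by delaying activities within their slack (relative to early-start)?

Early-start peak: d1:9  d2:10  d3:10  d4:8  d5:2  d6:0  d7:0  d8:0  d9:0 ⇒ 10.
Leveled (F@1, B@2, D@4, E@1, A@4, C@7, G@7): d1:5  d2:6  d3:3  d4:6  d5:6  d6:4  d7:6  d8:3  d9:0 ⇒ 6.
Reduction 10 − 6 = 4.

4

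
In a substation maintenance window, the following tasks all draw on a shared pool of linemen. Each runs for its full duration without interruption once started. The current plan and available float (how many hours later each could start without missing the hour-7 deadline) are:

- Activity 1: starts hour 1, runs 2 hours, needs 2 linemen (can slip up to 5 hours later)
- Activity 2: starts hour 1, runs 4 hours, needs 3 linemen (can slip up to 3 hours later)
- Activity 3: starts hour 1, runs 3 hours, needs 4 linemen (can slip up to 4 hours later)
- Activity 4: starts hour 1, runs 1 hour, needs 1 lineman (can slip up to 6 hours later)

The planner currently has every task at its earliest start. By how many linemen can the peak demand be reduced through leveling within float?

5

Early-start peak: h1:10  h2:9  h3:7  h4:3  h5:0  h6:0  h7:0 ⇒ 10.
Leveled (Activity 1@1, Activity 2@1, Activity 3@5, Activity 4@3): h1:5  h2:5  h3:4  h4:3  h5:4  h6:4  h7:4 ⇒ 5.
Reduction 10 − 5 = 5.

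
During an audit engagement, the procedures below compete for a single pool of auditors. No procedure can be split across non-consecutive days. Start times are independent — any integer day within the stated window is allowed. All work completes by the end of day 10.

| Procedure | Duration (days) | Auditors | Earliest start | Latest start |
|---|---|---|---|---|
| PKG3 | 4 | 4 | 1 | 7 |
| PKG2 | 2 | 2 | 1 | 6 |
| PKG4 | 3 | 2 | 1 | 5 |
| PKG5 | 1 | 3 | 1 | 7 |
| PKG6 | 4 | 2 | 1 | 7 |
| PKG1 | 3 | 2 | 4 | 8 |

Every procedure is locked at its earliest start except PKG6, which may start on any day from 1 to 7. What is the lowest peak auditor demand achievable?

11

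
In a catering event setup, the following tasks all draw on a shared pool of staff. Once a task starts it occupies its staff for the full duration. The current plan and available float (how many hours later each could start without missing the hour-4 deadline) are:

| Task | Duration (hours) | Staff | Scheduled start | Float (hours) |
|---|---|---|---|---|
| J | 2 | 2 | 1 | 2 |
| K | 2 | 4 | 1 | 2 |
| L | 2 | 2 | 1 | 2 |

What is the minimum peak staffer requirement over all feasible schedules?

Early-start (J@1, K@1, L@1) gives peak 8: h1:8  h2:8  h3:0  h4:0.
Shift K→3.
Schedule J@1, K@3, L@1: h1:4  h2:4  h3:4  h4:4 — peak 4.
Total staffer-hours = 16 over 4 hours ⇒ peak ≥ ⌈16/4⌉ = 4, so 4 is optimal.

4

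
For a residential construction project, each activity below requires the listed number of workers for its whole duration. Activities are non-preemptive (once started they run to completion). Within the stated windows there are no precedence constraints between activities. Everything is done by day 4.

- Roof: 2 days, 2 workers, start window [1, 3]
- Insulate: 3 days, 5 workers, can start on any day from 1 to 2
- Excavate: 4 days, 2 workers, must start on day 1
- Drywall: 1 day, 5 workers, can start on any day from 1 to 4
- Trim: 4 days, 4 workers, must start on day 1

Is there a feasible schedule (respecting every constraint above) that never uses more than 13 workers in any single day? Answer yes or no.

yes

Schedule Roof@1, Insulate@1, Excavate@1, Drywall@4, Trim@1: d1:13  d2:13  d3:11  d4:11 — peak 13 ≤ 13.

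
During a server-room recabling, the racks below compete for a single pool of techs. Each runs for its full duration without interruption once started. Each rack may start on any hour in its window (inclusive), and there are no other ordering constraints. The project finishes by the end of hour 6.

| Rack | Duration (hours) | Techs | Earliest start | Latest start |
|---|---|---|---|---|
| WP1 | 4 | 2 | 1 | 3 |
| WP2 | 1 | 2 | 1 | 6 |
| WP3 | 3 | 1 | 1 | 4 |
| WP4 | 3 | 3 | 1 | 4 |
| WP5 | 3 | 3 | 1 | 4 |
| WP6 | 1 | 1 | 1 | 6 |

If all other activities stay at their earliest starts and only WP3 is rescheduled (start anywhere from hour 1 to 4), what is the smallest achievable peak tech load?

WP3@1: h1:12  h2:9  h3:9  h4:2  h5:0  h6:0 → peak 12
WP3@2: h1:11  h2:9  h3:9  h4:3  h5:0  h6:0 → peak 11
WP3@3: h1:11  h2:8  h3:9  h4:3  h5:1  h6:0 → peak 11
WP3@4: h1:11  h2:8  h3:8  h4:3  h5:1  h6:1 → peak 11
Best is WP3@2, peak 11.

11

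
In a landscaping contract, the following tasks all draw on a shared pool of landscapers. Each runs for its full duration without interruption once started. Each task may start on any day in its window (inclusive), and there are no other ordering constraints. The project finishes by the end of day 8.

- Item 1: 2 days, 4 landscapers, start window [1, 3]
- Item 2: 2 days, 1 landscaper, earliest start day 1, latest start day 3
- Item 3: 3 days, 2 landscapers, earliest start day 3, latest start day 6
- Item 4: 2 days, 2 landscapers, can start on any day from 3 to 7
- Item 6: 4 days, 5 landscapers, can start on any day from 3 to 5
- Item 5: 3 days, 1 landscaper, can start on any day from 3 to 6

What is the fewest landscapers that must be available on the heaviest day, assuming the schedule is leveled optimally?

7

Early-start (Item 1@1, Item 2@1, Item 3@3, Item 4@3, Item 6@3, Item 5@3) gives peak 10: d1:5  d2:5  d3:10  d4:10  d5:8  d6:5  d7:0  d8:0.
Shift Item 6→5, Item 5→6.
Schedule Item 1@1, Item 2@1, Item 3@3, Item 4@3, Item 6@5, Item 5@6: d1:5  d2:5  d3:4  d4:4  d5:7  d6:6  d7:6  d8:6 — peak 7.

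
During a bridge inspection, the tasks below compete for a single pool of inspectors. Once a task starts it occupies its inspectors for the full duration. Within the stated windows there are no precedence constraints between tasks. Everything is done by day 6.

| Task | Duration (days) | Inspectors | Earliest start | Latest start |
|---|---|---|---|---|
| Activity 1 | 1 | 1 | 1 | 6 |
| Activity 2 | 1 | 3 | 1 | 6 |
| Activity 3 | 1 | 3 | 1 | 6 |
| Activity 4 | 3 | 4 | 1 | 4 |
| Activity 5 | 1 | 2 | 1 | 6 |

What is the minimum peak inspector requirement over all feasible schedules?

4

Early-start (Activity 1@1, Activity 2@1, Activity 3@1, Activity 4@1, Activity 5@1) gives peak 13: d1:13  d2:4  d3:4  d4:0  d5:0  d6:0.
Shift Activity 3→2, Activity 4→3, Activity 5→6.
Schedule Activity 1@1, Activity 2@1, Activity 3@2, Activity 4@3, Activity 5@6: d1:4  d2:3  d3:4  d4:4  d5:4  d6:2 — peak 4.
Total inspector-days = 21 over 6 days ⇒ peak ≥ ⌈21/6⌉ = 4, so 4 is optimal.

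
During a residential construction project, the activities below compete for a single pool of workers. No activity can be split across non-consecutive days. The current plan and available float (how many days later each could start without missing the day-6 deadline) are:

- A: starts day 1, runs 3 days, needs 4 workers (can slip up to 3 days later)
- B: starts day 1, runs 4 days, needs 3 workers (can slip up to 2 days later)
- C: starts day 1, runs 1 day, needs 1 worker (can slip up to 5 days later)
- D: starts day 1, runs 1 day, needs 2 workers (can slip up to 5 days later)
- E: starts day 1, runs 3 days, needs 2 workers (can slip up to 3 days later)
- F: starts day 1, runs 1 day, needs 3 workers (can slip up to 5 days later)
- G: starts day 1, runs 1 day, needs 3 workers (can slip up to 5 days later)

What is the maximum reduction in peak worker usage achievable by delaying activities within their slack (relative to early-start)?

11

Early-start peak: d1:18  d2:9  d3:9  d4:3  d5:0  d6:0 ⇒ 18.
Leveled (A@1, B@1, C@4, D@5, E@4, F@5, G@6): d1:7  d2:7  d3:7  d4:6  d5:7  d6:5 ⇒ 7.
Reduction 18 − 7 = 11.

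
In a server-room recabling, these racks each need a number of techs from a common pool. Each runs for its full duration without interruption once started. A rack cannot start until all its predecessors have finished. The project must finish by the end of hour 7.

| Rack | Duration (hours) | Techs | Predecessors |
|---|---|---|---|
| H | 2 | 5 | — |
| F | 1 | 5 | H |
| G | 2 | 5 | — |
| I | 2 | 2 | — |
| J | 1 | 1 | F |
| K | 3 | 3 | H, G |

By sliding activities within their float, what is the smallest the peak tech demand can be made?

8

Early-start (H@1, F@3, G@1, I@1, J@4, K@3) gives peak 12: h1:12  h2:12  h3:8  h4:4  h5:3  h6:0  h7:0.
Shift F→5, G→3, J→6, K→5.
Schedule H@1, F@5, G@3, I@1, J@6, K@5: h1:7  h2:7  h3:5  h4:5  h5:8  h6:4  h7:3 — peak 8.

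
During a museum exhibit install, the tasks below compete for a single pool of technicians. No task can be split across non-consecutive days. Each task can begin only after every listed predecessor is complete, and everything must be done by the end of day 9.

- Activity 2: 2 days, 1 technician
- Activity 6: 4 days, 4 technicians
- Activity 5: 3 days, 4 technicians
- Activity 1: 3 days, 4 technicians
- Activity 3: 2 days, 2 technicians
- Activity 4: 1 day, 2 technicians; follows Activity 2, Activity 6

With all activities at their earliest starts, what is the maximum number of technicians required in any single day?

Early-start schedule: Activity 2@1, Activity 6@1, Activity 5@1, Activity 1@1, Activity 3@1, Activity 4@5.
Load per day: day 1: 15, day 2: 15, day 3: 12, day 4: 4, day 5: 2, day 6: 0, day 7: 0, day 8: 0, day 9: 0.
Peak is 15.

15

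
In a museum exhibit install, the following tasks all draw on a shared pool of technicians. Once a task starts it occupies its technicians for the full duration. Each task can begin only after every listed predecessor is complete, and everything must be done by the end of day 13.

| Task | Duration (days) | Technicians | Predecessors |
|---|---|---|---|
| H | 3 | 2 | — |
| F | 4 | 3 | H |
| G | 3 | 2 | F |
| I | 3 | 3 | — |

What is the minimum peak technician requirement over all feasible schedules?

3

Early-start (H@1, F@4, G@8, I@1) gives peak 5: d1:5  d2:5  d3:5  d4:3  d5:3  d6:3  d7:3  d8:2  d9:2  d10:2  d11:0  d12:0  d13:0.
Shift I→11.
Schedule H@1, F@4, G@8, I@11: d1:2  d2:2  d3:2  d4:3  d5:3  d6:3  d7:3  d8:2  d9:2  d10:2  d11:3  d12:3  d13:3 — peak 3.
Total technician-days = 33 over 13 days ⇒ peak ≥ ⌈33/13⌉ = 3, so 3 is optimal.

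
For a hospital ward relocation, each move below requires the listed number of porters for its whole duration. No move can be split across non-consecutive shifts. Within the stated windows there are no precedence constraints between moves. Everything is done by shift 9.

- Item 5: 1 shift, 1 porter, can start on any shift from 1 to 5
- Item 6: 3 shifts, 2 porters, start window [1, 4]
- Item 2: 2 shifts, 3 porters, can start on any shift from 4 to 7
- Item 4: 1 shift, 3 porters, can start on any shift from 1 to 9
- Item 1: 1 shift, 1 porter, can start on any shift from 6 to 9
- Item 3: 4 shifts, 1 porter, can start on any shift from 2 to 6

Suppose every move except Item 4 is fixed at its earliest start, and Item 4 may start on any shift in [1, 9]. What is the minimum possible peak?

4

Item 4@1: s1:6  s2:3  s3:3  s4:4  s5:4  s6:1  s7:0  s8:0  s9:0 → peak 6
Item 4@2: s1:3  s2:6  s3:3  s4:4  s5:4  s6:1  s7:0  s8:0  s9:0 → peak 6
Item 4@3: s1:3  s2:3  s3:6  s4:4  s5:4  s6:1  s7:0  s8:0  s9:0 → peak 6
Item 4@4: s1:3  s2:3  s3:3  s4:7  s5:4  s6:1  s7:0  s8:0  s9:0 → peak 7
Item 4@5: s1:3  s2:3  s3:3  s4:4  s5:7  s6:1  s7:0  s8:0  s9:0 → peak 7
Item 4@6: s1:3  s2:3  s3:3  s4:4  s5:4  s6:4  s7:0  s8:0  s9:0 → peak 4
Item 4@7: s1:3  s2:3  s3:3  s4:4  s5:4  s6:1  s7:3  s8:0  s9:0 → peak 4
Item 4@8: s1:3  s2:3  s3:3  s4:4  s5:4  s6:1  s7:0  s8:3  s9:0 → peak 4
Item 4@9: s1:3  s2:3  s3:3  s4:4  s5:4  s6:1  s7:0  s8:0  s9:3 → peak 4
Best is Item 4@6, peak 4.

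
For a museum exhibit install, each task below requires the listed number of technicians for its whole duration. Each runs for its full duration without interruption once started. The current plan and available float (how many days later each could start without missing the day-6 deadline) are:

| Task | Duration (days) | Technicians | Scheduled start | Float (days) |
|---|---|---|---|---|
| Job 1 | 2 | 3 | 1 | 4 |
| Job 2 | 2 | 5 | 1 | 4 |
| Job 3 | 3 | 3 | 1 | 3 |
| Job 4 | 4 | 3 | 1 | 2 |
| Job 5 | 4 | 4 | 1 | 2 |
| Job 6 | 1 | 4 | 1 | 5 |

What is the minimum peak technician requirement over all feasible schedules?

Early-start (Job 1@1, Job 2@1, Job 3@1, Job 4@1, Job 5@1, Job 6@1) gives peak 22: d1:22  d2:18  d3:10  d4:7  d5:0  d6:0.
Shift Job 2→5, Job 3→2, Job 5→3.
Schedule Job 1@1, Job 2@5, Job 3@2, Job 4@1, Job 5@3, Job 6@1: d1:10  d2:9  d3:10  d4:10  d5:9  d6:9 — peak 10.
Total technician-days = 57 over 6 days ⇒ peak ≥ ⌈57/6⌉ = 10, so 10 is optimal.

10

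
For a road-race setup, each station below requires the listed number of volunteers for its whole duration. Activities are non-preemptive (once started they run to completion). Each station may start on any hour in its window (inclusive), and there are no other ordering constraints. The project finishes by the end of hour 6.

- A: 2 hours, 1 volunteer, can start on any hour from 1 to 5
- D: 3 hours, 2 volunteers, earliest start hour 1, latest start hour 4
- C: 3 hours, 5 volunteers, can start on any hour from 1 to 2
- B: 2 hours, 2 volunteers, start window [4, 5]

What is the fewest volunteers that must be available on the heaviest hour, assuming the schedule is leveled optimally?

Early-start (A@1, D@1, C@1, B@4) gives peak 8: h1:8  h2:8  h3:7  h4:2  h5:2  h6:0.
Shift A→4, D→4.
Schedule A@4, D@4, C@1, B@4: h1:5  h2:5  h3:5  h4:5  h5:5  h6:2 — peak 5.
Total volunteer-hours = 27 over 6 hours ⇒ peak ≥ ⌈27/6⌉ = 5, so 5 is optimal.

5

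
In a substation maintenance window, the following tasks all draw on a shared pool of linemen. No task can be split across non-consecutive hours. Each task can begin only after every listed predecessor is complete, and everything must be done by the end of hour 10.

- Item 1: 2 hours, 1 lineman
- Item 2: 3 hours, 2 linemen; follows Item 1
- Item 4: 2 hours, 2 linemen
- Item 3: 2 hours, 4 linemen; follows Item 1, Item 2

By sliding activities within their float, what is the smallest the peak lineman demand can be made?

Schedule Item 1@1, Item 2@3, Item 4@1, Item 3@6: h1:3  h2:3  h3:2  h4:2  h5:2  h6:4  h7:4  h8:0  h9:0  h10:0 — peak 4.

4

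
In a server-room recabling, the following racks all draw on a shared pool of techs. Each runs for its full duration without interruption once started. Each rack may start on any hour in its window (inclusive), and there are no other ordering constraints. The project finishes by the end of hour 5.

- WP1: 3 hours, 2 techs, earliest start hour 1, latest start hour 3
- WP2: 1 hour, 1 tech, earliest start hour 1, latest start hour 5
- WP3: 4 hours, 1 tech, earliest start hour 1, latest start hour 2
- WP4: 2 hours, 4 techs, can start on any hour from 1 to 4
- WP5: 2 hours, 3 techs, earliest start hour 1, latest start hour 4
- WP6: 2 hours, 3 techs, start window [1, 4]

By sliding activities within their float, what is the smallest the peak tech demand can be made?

7

Early-start (WP1@1, WP2@1, WP3@1, WP4@1, WP5@1, WP6@1) gives peak 14: h1:14  h2:13  h3:3  h4:1  h5:0.
Shift WP4→2, WP5→4, WP6→4.
Schedule WP1@1, WP2@1, WP3@1, WP4@2, WP5@4, WP6@4: h1:4  h2:7  h3:7  h4:7  h5:6 — peak 7.
Total tech-hours = 31 over 5 hours ⇒ peak ≥ ⌈31/5⌉ = 7, so 7 is optimal.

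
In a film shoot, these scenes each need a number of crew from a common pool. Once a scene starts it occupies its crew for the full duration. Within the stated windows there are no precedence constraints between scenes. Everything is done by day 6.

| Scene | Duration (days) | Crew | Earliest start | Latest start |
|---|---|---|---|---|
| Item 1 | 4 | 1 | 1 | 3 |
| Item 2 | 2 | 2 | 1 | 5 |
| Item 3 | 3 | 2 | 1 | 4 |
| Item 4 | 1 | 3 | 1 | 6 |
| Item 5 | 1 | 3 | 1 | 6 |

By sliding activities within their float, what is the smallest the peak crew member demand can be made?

4

Early-start (Item 1@1, Item 2@1, Item 3@1, Item 4@1, Item 5@1) gives peak 11: d1:11  d2:5  d3:3  d4:1  d5:0  d6:0.
Shift Item 2→5, Item 3→3, Item 5→2.
Schedule Item 1@1, Item 2@5, Item 3@3, Item 4@1, Item 5@2: d1:4  d2:4  d3:3  d4:3  d5:4  d6:2 — peak 4.
Total crew member-days = 20 over 6 days ⇒ peak ≥ ⌈20/6⌉ = 4, so 4 is optimal.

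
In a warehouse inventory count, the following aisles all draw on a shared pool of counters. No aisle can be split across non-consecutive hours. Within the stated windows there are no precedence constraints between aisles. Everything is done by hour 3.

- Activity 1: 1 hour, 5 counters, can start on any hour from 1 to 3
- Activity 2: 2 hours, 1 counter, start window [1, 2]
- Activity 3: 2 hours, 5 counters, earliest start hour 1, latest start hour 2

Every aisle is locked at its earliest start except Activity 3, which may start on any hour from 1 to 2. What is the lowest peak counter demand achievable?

Activity 3@1: h1:11  h2:6  h3:0 → peak 11
Activity 3@2: h1:6  h2:6  h3:5 → peak 6
Best is Activity 3@2, peak 6.

6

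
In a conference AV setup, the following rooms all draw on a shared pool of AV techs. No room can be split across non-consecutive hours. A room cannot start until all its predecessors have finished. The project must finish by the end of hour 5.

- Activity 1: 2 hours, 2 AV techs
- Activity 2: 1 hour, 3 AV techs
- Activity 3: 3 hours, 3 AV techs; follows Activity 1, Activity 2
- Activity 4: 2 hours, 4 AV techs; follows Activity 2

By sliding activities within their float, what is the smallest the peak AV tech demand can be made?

7

Schedule Activity 1@1, Activity 2@1, Activity 3@3, Activity 4@2: h1:5  h2:6  h3:7  h4:3  h5:3 — peak 7.
No arrangement of the 5 feasible schedules does better.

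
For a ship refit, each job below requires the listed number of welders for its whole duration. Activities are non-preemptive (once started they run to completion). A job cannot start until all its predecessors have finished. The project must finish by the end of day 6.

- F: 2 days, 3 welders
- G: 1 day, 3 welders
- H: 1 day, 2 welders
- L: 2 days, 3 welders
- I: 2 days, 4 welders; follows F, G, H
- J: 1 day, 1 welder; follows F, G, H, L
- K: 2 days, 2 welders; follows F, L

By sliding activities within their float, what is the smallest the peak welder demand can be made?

Early-start (F@1, G@1, H@1, L@1, I@3, J@3, K@3) gives peak 11: d1:11  d2:6  d3:7  d4:6  d5:0  d6:0.
Shift H→3, L→2, I→4, J→4, K→5.
Schedule F@1, G@1, H@3, L@2, I@4, J@4, K@5: d1:6  d2:6  d3:5  d4:5  d5:6  d6:2 — peak 6.

6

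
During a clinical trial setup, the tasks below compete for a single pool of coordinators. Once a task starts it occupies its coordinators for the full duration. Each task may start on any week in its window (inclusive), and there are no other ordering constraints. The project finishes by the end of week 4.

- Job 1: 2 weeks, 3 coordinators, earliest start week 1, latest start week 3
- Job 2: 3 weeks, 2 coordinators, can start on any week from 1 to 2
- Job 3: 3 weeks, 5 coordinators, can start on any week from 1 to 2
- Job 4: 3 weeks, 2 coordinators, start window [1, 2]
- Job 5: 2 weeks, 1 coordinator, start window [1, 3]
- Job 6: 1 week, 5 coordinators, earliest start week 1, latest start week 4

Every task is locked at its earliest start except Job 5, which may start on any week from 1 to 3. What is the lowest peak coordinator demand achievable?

Job 5@1: w1:18  w2:13  w3:9  w4:0 → peak 18
Job 5@2: w1:17  w2:13  w3:10  w4:0 → peak 17
Job 5@3: w1:17  w2:12  w3:10  w4:1 → peak 17
Best is Job 5@2, peak 17.

17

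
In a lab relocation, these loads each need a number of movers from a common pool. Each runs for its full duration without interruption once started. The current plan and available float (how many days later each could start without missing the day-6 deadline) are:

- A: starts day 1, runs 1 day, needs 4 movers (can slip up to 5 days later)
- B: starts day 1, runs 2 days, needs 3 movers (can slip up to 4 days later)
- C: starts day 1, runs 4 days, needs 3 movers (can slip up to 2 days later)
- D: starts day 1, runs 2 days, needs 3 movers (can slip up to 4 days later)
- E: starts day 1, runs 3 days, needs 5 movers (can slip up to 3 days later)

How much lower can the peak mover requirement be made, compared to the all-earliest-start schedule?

10

Early-start peak: d1:18  d2:14  d3:8  d4:3  d5:0  d6:0 ⇒ 18.
Leveled (A@1, B@1, C@3, D@2, E@4): d1:7  d2:6  d3:6  d4:8  d5:8  d6:8 ⇒ 8.
Reduction 18 − 8 = 10.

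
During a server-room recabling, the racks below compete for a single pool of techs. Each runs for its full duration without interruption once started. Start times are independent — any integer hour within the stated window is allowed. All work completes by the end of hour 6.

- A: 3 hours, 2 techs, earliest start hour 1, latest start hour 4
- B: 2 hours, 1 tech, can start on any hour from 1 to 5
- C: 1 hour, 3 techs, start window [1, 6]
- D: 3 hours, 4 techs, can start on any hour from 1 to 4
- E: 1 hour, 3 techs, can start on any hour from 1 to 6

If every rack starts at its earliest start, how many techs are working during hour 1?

At early start, hour 1 has: A, B, C, D, E.
Demand: 2 + 1 + 3 + 4 + 3 = 13.

13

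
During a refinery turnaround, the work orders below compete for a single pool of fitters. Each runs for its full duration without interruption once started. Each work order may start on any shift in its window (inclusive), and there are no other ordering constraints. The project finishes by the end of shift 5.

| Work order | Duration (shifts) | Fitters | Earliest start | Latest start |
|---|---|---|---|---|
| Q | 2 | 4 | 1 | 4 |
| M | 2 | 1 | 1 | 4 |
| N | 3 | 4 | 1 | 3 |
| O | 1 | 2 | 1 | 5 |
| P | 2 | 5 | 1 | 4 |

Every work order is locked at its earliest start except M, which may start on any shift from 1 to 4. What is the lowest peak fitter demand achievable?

15

M@1: s1:16  s2:14  s3:4  s4:0  s5:0 → peak 16
M@2: s1:15  s2:14  s3:5  s4:0  s5:0 → peak 15
M@3: s1:15  s2:13  s3:5  s4:1  s5:0 → peak 15
M@4: s1:15  s2:13  s3:4  s4:1  s5:1 → peak 15
Best is M@2, peak 15.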